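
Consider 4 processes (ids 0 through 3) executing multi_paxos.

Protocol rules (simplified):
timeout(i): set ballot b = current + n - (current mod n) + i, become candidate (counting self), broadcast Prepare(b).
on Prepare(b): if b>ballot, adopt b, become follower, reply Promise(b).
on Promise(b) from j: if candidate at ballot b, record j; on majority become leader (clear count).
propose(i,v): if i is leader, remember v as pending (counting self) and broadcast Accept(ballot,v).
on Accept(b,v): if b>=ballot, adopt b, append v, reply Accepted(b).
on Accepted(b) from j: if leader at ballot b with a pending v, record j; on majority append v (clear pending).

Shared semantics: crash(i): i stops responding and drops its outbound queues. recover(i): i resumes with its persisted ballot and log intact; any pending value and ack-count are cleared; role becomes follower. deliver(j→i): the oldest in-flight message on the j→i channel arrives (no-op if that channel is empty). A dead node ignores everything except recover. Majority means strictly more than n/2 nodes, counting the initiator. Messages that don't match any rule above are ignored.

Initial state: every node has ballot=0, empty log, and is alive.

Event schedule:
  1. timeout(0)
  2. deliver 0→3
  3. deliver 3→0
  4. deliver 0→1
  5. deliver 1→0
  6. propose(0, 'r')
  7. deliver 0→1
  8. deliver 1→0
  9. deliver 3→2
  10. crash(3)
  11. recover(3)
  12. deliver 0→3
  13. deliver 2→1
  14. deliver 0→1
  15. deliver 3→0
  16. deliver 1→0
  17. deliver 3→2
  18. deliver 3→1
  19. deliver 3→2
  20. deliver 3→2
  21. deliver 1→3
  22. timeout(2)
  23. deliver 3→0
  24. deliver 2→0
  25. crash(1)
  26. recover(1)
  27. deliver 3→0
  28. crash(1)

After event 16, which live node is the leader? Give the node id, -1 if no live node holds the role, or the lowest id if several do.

step 1 timeout(0): 0={cand,b=4,log=-}
step 2 deliver 0→3: 3={foll,b=4,log=-}
step 3 deliver 3→0: —
step 4 deliver 0→1: 1={foll,b=4,log=-}
step 5 deliver 1→0: 0={lead,b=4,log=-}
step 6 propose(0,'r'): —
step 7 deliver 0→1: 1={foll,b=4,log=r}
step 8 deliver 1→0: —
step 9 deliver 3→2: —
step 10 crash(3): 3={✗foll,b=4,log=-}
step 11 recover(3): 3={foll,b=4,log=-}
step 12 deliver 0→3: 3={foll,b=4,log=r}
step 13 deliver 2→1: —
step 14 deliver 0→1: —
step 15 deliver 3→0: 0={lead,b=4,log=r}
step 16 deliver 1→0: —

0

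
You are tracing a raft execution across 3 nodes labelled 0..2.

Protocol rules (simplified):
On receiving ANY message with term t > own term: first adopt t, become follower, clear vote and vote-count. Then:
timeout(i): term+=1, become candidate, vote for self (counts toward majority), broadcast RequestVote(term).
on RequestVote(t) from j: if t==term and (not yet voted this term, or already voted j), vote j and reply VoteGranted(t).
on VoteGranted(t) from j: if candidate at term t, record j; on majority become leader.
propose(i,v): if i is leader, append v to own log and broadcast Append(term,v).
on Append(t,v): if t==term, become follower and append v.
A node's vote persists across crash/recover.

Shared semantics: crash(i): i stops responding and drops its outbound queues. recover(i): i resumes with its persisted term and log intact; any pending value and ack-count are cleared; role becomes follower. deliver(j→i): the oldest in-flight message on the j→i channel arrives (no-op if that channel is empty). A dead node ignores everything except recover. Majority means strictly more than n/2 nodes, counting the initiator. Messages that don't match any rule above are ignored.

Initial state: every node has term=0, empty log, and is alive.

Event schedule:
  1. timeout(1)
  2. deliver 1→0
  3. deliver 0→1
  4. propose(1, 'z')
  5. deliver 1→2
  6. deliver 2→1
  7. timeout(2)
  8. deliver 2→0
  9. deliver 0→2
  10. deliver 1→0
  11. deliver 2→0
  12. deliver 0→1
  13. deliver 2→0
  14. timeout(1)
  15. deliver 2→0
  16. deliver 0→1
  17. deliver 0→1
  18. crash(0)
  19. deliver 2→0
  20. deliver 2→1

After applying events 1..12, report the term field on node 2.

2

1. timeout(1):  <1:cand t1 ->
2. deliver 1→0:  <0:foll t1 ->
3. deliver 0→1:  <1:lead t1 ->
4. propose(1,'z'):  <1:lead t1 z>
5. deliver 1→2:  <2:foll t1 ->
6. deliver 2→1:  nop
7. timeout(2):  <2:cand t2 ->
8. deliver 2→0:  <0:foll t2 ->
9. deliver 0→2:  <2:lead t2 ->
10. deliver 1→0:  nop
11. deliver 2→0:  nop
12. deliver 0→1:  nop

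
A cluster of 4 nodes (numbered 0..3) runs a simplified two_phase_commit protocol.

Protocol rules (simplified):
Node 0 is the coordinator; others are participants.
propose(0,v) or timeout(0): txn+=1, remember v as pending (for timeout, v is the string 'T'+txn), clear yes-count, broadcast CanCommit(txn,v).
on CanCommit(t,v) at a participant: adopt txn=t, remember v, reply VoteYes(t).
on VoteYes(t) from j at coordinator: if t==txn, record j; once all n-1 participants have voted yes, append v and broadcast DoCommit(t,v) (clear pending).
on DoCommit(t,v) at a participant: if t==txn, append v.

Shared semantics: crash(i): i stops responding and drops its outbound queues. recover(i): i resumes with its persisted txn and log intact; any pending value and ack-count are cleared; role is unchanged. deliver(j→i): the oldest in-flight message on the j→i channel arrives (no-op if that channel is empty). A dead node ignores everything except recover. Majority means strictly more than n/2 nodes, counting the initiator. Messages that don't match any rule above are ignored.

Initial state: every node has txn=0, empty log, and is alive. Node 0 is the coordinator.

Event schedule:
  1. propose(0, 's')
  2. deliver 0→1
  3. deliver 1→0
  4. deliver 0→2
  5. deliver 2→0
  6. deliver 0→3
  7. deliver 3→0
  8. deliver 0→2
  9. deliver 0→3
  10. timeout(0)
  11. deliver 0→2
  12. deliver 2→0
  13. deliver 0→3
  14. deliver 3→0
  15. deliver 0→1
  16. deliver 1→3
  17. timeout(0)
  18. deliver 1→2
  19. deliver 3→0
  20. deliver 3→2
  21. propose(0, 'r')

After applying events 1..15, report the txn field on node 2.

2

1. propose(0,'s'):  <0:coor t1 ->
2. deliver 0→1:  <1:part t1 ->
3. deliver 1→0:  nop
4. deliver 0→2:  <2:part t1 ->
5. deliver 2→0:  nop
6. deliver 0→3:  <3:part t1 ->
7. deliver 3→0:  <0:coor t1 s>
8. deliver 0→2:  <2:part t1 s>
9. deliver 0→3:  <3:part t1 s>
10. timeout(0):  <0:coor t2 s>
11. deliver 0→2:  <2:part t2 s>
12. deliver 2→0:  nop
13. deliver 0→3:  <3:part t2 s>
14. deliver 3→0:  nop
15. deliver 0→1:  <1:part t1 s>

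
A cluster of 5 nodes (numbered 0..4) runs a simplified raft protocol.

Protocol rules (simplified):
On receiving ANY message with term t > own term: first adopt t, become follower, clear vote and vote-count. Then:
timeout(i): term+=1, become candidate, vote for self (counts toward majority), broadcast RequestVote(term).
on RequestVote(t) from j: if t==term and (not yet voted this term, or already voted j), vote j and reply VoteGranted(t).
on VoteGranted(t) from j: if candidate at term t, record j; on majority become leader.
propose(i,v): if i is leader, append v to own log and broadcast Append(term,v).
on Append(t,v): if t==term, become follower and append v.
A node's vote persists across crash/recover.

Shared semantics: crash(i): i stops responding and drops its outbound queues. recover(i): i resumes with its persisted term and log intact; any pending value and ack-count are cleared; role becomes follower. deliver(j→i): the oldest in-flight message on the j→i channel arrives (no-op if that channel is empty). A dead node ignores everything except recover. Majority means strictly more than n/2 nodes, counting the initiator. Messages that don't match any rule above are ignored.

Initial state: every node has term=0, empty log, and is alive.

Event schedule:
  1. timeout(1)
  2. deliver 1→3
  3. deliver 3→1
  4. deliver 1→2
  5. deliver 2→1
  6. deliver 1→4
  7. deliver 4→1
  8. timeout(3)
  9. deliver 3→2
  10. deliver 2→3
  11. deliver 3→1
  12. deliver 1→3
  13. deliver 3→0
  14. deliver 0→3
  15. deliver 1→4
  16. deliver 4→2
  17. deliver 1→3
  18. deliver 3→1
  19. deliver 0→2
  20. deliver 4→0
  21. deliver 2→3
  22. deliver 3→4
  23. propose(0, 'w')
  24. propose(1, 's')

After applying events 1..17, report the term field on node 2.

e1 timeout(1): 1[cand,t=1,-]
e2 deliver 1→3: 3[foll,t=1,-]
e3 deliver 3→1: ·
e4 deliver 1→2: 2[foll,t=1,-]
e5 deliver 2→1: 1[lead,t=1,-]
e6 deliver 1→4: 4[foll,t=1,-]
e7 deliver 4→1: ·
e8 timeout(3): 3[cand,t=2,-]
e9 deliver 3→2: 2[foll,t=2,-]
e10 deliver 2→3: ·
e11 deliver 3→1: 1[foll,t=2,-]
e12 deliver 1→3: 3[lead,t=2,-]
e13 deliver 3→0: 0[foll,t=2,-]
e14 deliver 0→3: ·
e15 deliver 1→4: ·
e16 deliver 4→2: ·
e17 deliver 1→3: ·

2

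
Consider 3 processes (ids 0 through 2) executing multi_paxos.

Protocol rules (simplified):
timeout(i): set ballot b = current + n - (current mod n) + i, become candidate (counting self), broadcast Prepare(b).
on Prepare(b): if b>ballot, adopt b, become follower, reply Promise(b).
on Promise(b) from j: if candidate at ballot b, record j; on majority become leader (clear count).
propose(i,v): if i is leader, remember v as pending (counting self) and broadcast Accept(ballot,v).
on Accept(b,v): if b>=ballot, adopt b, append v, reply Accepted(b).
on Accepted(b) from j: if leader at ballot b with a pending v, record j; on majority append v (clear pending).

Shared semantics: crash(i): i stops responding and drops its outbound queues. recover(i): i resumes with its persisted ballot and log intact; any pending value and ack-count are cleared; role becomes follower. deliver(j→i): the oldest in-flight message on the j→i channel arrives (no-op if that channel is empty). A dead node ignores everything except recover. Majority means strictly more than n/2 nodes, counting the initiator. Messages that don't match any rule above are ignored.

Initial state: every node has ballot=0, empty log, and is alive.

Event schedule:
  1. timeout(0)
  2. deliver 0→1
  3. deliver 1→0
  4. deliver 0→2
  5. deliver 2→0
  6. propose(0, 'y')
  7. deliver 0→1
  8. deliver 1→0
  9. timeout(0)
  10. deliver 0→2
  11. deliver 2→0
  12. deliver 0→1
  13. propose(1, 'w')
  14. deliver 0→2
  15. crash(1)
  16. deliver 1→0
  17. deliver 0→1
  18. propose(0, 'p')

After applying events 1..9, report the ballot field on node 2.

after 1 — timeout(0): n0:cand/b3/[-]
after 2 — deliver 0→1: n1:foll/b3/[-]
after 3 — deliver 1→0: n0:lead/b3/[-]
after 4 — deliver 0→2: n2:foll/b3/[-]
after 5 — deliver 2→0: ·
after 6 — propose(0,'y'): ·
after 7 — deliver 0→1: n1:foll/b3/[y]
after 8 — deliver 1→0: n0:lead/b3/[y]
after 9 — timeout(0): n0:cand/b6/[y]

3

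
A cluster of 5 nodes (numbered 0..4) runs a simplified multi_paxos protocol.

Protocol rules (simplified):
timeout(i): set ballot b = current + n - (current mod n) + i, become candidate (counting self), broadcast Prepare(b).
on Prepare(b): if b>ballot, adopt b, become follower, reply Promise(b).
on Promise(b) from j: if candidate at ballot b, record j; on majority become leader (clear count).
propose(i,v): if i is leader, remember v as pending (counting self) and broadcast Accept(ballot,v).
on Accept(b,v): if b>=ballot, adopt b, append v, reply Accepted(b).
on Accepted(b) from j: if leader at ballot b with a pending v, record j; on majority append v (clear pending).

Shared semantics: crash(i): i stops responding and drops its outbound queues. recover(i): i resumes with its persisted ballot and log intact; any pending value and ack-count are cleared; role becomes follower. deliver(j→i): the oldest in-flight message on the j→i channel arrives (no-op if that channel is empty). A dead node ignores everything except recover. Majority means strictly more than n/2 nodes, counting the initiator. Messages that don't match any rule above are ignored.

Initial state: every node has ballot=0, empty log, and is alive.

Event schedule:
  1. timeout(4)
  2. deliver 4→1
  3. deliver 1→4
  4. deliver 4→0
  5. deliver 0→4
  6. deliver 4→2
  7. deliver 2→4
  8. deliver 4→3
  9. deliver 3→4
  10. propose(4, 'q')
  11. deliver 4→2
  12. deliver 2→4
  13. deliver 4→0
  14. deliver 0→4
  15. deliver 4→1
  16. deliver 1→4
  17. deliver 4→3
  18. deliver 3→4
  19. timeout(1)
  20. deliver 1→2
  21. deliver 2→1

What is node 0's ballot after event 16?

1. timeout(4):  <4:cand b9 ->
2. deliver 4→1:  <1:foll b9 ->
3. deliver 1→4:  nop
4. deliver 4→0:  <0:foll b9 ->
5. deliver 0→4:  <4:lead b9 ->
6. deliver 4→2:  <2:foll b9 ->
7. deliver 2→4:  nop
8. deliver 4→3:  <3:foll b9 ->
9. deliver 3→4:  nop
10. propose(4,'q'):  nop
11. deliver 4→2:  <2:foll b9 q>
12. deliver 2→4:  nop
13. deliver 4→0:  <0:foll b9 q>
14. deliver 0→4:  <4:lead b9 q>
15. deliver 4→1:  <1:foll b9 q>
16. deliver 1→4:  nop

9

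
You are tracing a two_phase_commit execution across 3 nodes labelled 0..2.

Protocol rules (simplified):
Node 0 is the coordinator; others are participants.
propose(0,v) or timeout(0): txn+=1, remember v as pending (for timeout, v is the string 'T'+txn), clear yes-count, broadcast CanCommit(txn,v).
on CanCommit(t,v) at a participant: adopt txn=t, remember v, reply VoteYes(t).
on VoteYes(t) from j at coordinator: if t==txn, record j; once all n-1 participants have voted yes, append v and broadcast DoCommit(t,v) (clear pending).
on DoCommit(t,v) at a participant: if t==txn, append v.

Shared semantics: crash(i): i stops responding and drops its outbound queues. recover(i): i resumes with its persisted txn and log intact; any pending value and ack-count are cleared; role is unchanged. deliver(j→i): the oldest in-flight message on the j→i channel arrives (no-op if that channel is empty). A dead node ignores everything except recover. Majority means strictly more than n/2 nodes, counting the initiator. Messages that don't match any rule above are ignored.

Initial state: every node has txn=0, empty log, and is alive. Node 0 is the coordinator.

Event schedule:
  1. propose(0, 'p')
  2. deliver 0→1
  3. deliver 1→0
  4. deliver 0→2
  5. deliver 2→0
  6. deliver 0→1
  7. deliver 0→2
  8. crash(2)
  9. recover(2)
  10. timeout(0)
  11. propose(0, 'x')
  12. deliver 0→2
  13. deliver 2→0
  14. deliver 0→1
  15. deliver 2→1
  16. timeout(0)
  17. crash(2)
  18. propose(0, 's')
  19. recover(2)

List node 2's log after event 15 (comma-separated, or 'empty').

e1 propose(0,'p'): 0[coor,t=1,-]
e2 deliver 0→1: 1[part,t=1,-]
e3 deliver 1→0: ·
e4 deliver 0→2: 2[part,t=1,-]
e5 deliver 2→0: 0[coor,t=1,p]
e6 deliver 0→1: 1[part,t=1,p]
e7 deliver 0→2: 2[part,t=1,p]
e8 crash(2): 2[✗part,t=1,p]
e9 recover(2): 2[part,t=1,p]
e10 timeout(0): 0[coor,t=2,p]
e11 propose(0,'x'): 0[coor,t=3,p]
e12 deliver 0→2: 2[part,t=2,p]
e13 deliver 2→0: ·
e14 deliver 0→1: 1[part,t=2,p]
e15 deliver 2→1: ·

p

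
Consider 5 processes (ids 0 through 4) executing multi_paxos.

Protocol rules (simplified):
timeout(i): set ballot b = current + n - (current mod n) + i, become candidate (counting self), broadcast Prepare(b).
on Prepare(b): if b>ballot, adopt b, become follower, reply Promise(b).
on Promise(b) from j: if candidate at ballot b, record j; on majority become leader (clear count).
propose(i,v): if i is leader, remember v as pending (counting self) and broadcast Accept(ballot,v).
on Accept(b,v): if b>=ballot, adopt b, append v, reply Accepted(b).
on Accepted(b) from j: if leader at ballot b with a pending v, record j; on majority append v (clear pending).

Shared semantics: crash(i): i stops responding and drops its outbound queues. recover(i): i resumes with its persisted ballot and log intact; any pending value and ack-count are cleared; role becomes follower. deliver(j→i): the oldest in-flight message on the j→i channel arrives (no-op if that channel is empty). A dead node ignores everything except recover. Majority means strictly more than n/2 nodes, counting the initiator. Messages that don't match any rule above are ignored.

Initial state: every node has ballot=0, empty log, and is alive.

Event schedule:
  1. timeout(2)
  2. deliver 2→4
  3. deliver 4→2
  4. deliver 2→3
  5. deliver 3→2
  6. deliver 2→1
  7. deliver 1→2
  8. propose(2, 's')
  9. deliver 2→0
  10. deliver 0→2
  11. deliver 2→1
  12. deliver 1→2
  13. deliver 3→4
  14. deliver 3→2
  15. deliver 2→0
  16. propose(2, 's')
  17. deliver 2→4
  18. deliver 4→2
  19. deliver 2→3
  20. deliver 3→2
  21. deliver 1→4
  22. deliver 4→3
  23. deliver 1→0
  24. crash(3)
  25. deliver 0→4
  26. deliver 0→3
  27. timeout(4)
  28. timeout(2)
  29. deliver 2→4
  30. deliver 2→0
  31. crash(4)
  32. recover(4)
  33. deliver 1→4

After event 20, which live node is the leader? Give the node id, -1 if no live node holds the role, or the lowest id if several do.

step 1 timeout(2): 2={cand,b=7,log=-}
step 2 deliver 2→4: 4={foll,b=7,log=-}
step 3 deliver 4→2: —
step 4 deliver 2→3: 3={foll,b=7,log=-}
step 5 deliver 3→2: 2={lead,b=7,log=-}
step 6 deliver 2→1: 1={foll,b=7,log=-}
step 7 deliver 1→2: —
step 8 propose(2,'s'): —
step 9 deliver 2→0: 0={foll,b=7,log=-}
step 10 deliver 0→2: —
step 11 deliver 2→1: 1={foll,b=7,log=s}
step 12 deliver 1→2: —
step 13 deliver 3→4: —
step 14 deliver 3→2: —
step 15 deliver 2→0: 0={foll,b=7,log=s}
step 16 propose(2,'s'): —
step 17 deliver 2→4: 4={foll,b=7,log=s}
step 18 deliver 4→2: —
step 19 deliver 2→3: 3={foll,b=7,log=s}
step 20 deliver 3→2: 2={lead,b=7,log=s}

2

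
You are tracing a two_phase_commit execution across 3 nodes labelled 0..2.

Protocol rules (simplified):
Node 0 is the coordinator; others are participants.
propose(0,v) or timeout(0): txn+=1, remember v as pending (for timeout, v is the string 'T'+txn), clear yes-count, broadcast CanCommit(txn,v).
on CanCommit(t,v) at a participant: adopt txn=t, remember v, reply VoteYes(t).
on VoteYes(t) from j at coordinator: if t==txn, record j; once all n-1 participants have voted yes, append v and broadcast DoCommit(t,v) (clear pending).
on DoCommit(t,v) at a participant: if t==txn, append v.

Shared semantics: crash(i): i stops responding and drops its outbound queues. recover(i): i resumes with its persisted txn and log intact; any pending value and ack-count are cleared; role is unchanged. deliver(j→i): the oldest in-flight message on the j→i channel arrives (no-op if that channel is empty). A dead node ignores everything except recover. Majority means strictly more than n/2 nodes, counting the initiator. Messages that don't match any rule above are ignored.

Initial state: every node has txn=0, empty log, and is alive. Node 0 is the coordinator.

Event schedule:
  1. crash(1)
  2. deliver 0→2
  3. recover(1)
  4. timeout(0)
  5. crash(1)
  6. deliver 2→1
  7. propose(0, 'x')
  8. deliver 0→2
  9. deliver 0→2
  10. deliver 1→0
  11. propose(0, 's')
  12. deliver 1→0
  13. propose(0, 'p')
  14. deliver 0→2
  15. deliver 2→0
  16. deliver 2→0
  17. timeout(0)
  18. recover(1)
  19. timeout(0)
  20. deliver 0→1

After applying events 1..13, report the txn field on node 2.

2

e1 crash(1): 1[✗part,t=0,-]
e2 deliver 0→2: ·
e3 recover(1): 1[part,t=0,-]
e4 timeout(0): 0[coor,t=1,-]
e5 crash(1): 1[✗part,t=0,-]
e6 deliver 2→1: ·
e7 propose(0,'x'): 0[coor,t=2,-]
e8 deliver 0→2: 2[part,t=1,-]
e9 deliver 0→2: 2[part,t=2,-]
e10 deliver 1→0: ·
e11 propose(0,'s'): 0[coor,t=3,-]
e12 deliver 1→0: ·
e13 propose(0,'p'): 0[coor,t=4,-]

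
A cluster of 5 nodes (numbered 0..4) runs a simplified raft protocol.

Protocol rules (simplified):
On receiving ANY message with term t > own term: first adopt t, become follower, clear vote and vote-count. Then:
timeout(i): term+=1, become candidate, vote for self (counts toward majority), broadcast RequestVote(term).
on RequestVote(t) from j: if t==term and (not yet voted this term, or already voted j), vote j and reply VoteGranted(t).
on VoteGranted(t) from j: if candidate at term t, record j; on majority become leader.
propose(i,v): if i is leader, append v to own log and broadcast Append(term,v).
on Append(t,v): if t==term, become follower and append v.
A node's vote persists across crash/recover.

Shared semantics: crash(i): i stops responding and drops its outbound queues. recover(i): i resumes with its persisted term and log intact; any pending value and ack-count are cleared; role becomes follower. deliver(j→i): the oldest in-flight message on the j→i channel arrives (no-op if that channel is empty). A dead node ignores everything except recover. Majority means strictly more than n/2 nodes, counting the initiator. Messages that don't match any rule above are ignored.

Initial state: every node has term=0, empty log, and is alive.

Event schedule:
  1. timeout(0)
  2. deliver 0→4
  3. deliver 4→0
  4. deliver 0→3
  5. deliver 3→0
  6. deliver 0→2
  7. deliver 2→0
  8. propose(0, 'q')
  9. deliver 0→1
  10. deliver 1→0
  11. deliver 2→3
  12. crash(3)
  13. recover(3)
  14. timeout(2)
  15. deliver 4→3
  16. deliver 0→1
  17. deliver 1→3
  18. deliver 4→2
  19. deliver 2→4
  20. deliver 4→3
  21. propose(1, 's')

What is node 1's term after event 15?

e1 timeout(0): 0[cand,t=1,-]
e2 deliver 0→4: 4[foll,t=1,-]
e3 deliver 4→0: ·
e4 deliver 0→3: 3[foll,t=1,-]
e5 deliver 3→0: 0[lead,t=1,-]
e6 deliver 0→2: 2[foll,t=1,-]
e7 deliver 2→0: ·
e8 propose(0,'q'): 0[lead,t=1,q]
e9 deliver 0→1: 1[foll,t=1,-]
e10 deliver 1→0: ·
e11 deliver 2→3: ·
e12 crash(3): 3[✗foll,t=1,-]
e13 recover(3): 3[foll,t=1,-]
e14 timeout(2): 2[cand,t=2,-]
e15 deliver 4→3: ·

1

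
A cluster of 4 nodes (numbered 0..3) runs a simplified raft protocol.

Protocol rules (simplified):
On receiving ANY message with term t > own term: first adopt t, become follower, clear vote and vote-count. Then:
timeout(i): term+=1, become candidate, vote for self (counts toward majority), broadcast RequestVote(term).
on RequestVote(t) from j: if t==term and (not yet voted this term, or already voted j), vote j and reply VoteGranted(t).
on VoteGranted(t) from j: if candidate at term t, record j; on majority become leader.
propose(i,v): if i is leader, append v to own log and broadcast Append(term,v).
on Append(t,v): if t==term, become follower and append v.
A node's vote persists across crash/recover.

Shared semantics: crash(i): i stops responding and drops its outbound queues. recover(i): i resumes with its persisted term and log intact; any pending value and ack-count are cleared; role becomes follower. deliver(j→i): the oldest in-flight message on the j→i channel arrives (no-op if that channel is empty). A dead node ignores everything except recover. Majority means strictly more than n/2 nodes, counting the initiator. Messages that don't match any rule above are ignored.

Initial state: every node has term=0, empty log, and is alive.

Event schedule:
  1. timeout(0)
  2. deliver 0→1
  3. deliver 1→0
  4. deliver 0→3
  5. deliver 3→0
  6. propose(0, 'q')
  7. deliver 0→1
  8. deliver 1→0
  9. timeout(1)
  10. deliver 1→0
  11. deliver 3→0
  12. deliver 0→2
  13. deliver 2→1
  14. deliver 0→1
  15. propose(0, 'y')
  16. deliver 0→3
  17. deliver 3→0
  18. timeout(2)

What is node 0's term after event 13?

2

[1] timeout(0) → N0(cand t1 [-])
[2] deliver 0→1 → N1(foll t1 [-])
[3] deliver 1→0 → ∅
[4] deliver 0→3 → N3(foll t1 [-])
[5] deliver 3→0 → N0(lead t1 [-])
[6] propose(0,'q') → N0(lead t1 [q])
[7] deliver 0→1 → N1(foll t1 [q])
[8] deliver 1→0 → ∅
[9] timeout(1) → N1(cand t2 [q])
[10] deliver 1→0 → N0(foll t2 [q])
[11] deliver 3→0 → ∅
[12] deliver 0→2 → N2(foll t1 [-])
[13] deliver 2→1 → ∅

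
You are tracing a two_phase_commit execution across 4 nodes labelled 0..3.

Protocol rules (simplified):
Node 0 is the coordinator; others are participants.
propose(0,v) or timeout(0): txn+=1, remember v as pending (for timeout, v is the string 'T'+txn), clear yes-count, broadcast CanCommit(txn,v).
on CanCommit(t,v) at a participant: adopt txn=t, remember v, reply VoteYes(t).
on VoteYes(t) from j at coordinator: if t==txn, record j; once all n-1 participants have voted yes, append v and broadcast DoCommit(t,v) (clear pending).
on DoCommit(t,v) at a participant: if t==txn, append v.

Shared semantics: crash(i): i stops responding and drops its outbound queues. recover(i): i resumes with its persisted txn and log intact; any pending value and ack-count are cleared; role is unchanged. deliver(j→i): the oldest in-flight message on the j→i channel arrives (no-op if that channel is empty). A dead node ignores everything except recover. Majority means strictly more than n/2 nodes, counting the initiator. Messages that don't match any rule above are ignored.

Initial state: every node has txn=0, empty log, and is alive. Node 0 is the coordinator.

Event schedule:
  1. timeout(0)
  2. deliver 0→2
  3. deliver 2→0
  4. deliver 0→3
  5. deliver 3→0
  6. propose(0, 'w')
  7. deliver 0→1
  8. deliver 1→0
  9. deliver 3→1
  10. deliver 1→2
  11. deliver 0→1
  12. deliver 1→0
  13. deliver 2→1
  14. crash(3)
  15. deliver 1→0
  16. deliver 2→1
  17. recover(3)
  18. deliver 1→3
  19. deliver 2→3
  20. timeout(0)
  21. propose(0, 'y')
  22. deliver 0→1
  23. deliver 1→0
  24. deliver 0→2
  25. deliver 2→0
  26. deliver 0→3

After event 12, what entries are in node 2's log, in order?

empty

step 1 timeout(0): 0={coor,t=1,log=-}
step 2 deliver 0→2: 2={part,t=1,log=-}
step 3 deliver 2→0: —
step 4 deliver 0→3: 3={part,t=1,log=-}
step 5 deliver 3→0: —
step 6 propose(0,'w'): 0={coor,t=2,log=-}
step 7 deliver 0→1: 1={part,t=1,log=-}
step 8 deliver 1→0: —
step 9 deliver 3→1: —
step 10 deliver 1→2: —
step 11 deliver 0→1: 1={part,t=2,log=-}
step 12 deliver 1→0: —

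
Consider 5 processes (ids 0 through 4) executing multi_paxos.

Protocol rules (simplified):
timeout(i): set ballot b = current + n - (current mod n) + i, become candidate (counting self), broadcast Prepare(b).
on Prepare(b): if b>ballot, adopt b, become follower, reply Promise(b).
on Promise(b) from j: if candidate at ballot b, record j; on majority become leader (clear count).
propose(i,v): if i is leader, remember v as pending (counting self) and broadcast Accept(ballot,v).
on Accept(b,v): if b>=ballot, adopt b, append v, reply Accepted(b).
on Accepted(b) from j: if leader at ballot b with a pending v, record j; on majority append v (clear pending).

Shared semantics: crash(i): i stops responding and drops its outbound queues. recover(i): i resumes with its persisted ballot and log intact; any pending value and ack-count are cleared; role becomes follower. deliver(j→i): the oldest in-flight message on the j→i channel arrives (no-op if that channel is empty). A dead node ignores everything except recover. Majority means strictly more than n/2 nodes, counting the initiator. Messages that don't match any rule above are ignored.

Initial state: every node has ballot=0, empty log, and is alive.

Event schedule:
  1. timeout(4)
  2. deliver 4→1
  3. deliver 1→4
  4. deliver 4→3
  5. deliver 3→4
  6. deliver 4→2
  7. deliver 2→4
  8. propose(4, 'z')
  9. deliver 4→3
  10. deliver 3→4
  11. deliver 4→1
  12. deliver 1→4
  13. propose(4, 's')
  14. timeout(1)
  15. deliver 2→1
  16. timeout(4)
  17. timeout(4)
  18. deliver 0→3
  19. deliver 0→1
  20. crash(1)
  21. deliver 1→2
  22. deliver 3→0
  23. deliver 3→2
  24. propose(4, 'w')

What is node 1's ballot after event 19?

11

[1] timeout(4) → N4(cand b9 [-])
[2] deliver 4→1 → N1(foll b9 [-])
[3] deliver 1→4 → ∅
[4] deliver 4→3 → N3(foll b9 [-])
[5] deliver 3→4 → N4(lead b9 [-])
[6] deliver 4→2 → N2(foll b9 [-])
[7] deliver 2→4 → ∅
[8] propose(4,'z') → ∅
[9] deliver 4→3 → N3(foll b9 [z])
[10] deliver 3→4 → ∅
[11] deliver 4→1 → N1(foll b9 [z])
[12] deliver 1→4 → N4(lead b9 [z])
[13] propose(4,'s') → ∅
[14] timeout(1) → N1(cand b11 [z])
[15] deliver 2→1 → ∅
[16] timeout(4) → N4(cand b14 [z])
[17] timeout(4) → N4(cand b19 [z])
[18] deliver 0→3 → ∅
[19] deliver 0→1 → ∅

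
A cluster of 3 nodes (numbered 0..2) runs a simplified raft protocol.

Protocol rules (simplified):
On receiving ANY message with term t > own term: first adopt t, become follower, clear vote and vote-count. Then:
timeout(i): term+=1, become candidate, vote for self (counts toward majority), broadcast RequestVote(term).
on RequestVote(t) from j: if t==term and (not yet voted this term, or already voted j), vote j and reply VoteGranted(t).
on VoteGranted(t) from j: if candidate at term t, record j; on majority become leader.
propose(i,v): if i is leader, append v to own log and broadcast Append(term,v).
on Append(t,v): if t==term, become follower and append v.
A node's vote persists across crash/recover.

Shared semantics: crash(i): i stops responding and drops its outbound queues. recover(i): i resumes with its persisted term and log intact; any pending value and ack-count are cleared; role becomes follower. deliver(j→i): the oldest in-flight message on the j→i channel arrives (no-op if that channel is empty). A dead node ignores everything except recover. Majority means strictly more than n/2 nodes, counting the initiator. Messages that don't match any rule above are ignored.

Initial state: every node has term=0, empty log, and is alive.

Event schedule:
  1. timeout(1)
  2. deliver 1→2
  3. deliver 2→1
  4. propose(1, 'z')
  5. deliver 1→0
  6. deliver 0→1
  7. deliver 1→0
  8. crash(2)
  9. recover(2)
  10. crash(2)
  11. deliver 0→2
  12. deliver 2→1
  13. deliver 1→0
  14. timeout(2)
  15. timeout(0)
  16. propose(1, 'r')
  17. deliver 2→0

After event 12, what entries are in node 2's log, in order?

empty

e1 timeout(1): 1[cand,t=1,-]
e2 deliver 1→2: 2[foll,t=1,-]
e3 deliver 2→1: 1[lead,t=1,-]
e4 propose(1,'z'): 1[lead,t=1,z]
e5 deliver 1→0: 0[foll,t=1,-]
e6 deliver 0→1: ·
e7 deliver 1→0: 0[foll,t=1,z]
e8 crash(2): 2[✗foll,t=1,-]
e9 recover(2): 2[foll,t=1,-]
e10 crash(2): 2[✗foll,t=1,-]
e11 deliver 0→2: ·
e12 deliver 2→1: ·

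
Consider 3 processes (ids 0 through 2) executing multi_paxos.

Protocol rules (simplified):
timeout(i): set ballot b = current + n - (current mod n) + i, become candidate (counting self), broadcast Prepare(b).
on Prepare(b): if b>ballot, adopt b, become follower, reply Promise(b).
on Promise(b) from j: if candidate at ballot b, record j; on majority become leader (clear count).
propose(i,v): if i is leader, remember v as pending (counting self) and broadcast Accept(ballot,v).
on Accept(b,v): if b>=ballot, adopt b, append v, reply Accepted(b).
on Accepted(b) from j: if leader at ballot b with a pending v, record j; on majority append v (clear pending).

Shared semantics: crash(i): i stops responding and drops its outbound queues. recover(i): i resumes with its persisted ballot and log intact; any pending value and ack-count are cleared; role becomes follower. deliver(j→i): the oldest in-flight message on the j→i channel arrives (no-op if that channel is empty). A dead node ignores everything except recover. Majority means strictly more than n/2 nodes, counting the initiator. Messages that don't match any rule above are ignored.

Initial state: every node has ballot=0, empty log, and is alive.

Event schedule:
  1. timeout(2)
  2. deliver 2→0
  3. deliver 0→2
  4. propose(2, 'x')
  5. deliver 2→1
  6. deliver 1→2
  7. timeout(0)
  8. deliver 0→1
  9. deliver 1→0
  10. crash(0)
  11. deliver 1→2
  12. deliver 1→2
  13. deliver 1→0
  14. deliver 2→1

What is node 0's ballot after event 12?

e1 timeout(2): 2[cand,b=5,-]
e2 deliver 2→0: 0[foll,b=5,-]
e3 deliver 0→2: 2[lead,b=5,-]
e4 propose(2,'x'): ·
e5 deliver 2→1: 1[foll,b=5,-]
e6 deliver 1→2: ·
e7 timeout(0): 0[cand,b=6,-]
e8 deliver 0→1: 1[foll,b=6,-]
e9 deliver 1→0: 0[lead,b=6,-]
e10 crash(0): 0[✗lead,b=6,-]
e11 deliver 1→2: ·
e12 deliver 1→2: ·

6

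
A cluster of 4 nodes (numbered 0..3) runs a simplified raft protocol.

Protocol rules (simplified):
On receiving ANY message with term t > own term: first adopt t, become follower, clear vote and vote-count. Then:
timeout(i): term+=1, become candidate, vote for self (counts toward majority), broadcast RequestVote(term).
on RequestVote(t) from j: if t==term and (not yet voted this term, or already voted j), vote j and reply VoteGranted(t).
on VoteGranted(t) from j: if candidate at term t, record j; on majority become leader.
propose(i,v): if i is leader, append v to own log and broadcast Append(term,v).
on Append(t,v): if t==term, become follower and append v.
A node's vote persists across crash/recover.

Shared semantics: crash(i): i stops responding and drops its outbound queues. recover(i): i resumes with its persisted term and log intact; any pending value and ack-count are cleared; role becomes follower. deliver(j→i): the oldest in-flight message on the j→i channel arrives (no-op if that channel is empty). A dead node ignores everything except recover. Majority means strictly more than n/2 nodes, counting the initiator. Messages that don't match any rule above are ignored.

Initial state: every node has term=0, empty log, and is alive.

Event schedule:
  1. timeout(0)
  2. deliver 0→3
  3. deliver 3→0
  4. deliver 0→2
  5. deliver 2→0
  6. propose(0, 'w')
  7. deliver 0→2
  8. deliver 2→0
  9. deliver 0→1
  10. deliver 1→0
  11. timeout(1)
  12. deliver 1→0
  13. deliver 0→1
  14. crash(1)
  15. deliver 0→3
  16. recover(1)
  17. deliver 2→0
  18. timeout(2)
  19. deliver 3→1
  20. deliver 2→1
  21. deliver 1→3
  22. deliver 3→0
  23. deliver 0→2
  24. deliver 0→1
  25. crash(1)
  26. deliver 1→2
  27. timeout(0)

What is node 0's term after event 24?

after 1 — timeout(0): n0:cand/t1/[-]
after 2 — deliver 0→3: n3:foll/t1/[-]
after 3 — deliver 3→0: ·
after 4 — deliver 0→2: n2:foll/t1/[-]
after 5 — deliver 2→0: n0:lead/t1/[-]
after 6 — propose(0,'w'): n0:lead/t1/[w]
after 7 — deliver 0→2: n2:foll/t1/[w]
after 8 — deliver 2→0: ·
after 9 — deliver 0→1: n1:foll/t1/[-]
after 10 — deliver 1→0: ·
after 11 — timeout(1): n1:cand/t2/[-]
after 12 — deliver 1→0: n0:foll/t2/[w]
after 13 — deliver 0→1: ·
after 14 — crash(1): n1:✗cand/t2/[-]
after 15 — deliver 0→3: n3:foll/t1/[w]
after 16 — recover(1): n1:foll/t2/[-]
after 17 — deliver 2→0: ·
after 18 — timeout(2): n2:cand/t2/[w]
after 19 — deliver 3→1: ·
after 20 — deliver 2→1: ·
after 21 — deliver 1→3: ·
after 22 — deliver 3→0: ·
after 23 — deliver 0→2: ·
after 24 — deliver 0→1: ·

2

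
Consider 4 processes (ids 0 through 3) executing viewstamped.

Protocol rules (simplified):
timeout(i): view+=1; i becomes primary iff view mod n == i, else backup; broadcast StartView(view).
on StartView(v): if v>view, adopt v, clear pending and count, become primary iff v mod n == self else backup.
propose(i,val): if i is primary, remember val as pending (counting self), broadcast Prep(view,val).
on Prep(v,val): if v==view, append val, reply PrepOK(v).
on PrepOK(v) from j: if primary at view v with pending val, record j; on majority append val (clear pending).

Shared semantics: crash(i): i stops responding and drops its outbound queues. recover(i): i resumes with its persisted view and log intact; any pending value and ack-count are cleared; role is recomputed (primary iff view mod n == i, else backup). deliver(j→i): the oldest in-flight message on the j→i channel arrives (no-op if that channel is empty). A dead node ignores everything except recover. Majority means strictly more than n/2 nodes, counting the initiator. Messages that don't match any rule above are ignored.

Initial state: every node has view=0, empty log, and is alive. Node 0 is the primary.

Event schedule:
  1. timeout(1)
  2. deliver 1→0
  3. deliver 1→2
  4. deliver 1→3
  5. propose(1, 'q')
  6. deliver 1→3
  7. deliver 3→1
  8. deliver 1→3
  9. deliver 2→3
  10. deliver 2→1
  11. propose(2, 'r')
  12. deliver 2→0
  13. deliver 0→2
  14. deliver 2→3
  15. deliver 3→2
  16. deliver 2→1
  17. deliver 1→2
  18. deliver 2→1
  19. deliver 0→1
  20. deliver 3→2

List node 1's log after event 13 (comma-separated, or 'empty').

after 1 — timeout(1): n1:prim/v1/[-]
after 2 — deliver 1→0: n0:back/v1/[-]
after 3 — deliver 1→2: n2:back/v1/[-]
after 4 — deliver 1→3: n3:back/v1/[-]
after 5 — propose(1,'q'): ·
after 6 — deliver 1→3: n3:back/v1/[q]
after 7 — deliver 3→1: ·
after 8 — deliver 1→3: ·
after 9 — deliver 2→3: ·
after 10 — deliver 2→1: ·
after 11 — propose(2,'r'): ·
after 12 — deliver 2→0: ·
after 13 — deliver 0→2: ·

empty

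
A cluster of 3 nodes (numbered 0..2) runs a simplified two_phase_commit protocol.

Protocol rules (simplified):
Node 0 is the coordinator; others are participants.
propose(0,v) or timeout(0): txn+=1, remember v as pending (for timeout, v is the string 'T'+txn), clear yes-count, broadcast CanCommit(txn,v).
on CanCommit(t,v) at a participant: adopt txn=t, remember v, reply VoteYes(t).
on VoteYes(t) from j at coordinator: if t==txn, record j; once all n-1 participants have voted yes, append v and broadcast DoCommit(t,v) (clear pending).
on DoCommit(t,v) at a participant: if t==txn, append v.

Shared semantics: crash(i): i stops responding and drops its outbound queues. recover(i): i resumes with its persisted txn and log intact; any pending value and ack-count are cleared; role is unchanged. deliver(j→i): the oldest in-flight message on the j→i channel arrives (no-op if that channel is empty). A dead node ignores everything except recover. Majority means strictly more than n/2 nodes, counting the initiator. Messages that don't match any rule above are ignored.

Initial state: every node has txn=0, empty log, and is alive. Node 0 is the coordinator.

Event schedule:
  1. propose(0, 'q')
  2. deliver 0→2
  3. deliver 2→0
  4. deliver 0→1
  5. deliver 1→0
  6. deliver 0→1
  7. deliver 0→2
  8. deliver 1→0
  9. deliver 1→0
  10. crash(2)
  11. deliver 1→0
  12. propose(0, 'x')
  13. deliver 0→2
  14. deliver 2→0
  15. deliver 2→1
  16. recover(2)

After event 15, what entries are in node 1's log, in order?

1. propose(0,'q'):  <0:coor t1 ->
2. deliver 0→2:  <2:part t1 ->
3. deliver 2→0:  nop
4. deliver 0→1:  <1:part t1 ->
5. deliver 1→0:  <0:coor t1 q>
6. deliver 0→1:  <1:part t1 q>
7. deliver 0→2:  <2:part t1 q>
8. deliver 1→0:  nop
9. deliver 1→0:  nop
10. crash(2):  <2:✗part t1 q>
11. deliver 1→0:  nop
12. propose(0,'x'):  <0:coor t2 q>
13. deliver 0→2:  nop
14. deliver 2→0:  nop
15. deliver 2→1:  nop

q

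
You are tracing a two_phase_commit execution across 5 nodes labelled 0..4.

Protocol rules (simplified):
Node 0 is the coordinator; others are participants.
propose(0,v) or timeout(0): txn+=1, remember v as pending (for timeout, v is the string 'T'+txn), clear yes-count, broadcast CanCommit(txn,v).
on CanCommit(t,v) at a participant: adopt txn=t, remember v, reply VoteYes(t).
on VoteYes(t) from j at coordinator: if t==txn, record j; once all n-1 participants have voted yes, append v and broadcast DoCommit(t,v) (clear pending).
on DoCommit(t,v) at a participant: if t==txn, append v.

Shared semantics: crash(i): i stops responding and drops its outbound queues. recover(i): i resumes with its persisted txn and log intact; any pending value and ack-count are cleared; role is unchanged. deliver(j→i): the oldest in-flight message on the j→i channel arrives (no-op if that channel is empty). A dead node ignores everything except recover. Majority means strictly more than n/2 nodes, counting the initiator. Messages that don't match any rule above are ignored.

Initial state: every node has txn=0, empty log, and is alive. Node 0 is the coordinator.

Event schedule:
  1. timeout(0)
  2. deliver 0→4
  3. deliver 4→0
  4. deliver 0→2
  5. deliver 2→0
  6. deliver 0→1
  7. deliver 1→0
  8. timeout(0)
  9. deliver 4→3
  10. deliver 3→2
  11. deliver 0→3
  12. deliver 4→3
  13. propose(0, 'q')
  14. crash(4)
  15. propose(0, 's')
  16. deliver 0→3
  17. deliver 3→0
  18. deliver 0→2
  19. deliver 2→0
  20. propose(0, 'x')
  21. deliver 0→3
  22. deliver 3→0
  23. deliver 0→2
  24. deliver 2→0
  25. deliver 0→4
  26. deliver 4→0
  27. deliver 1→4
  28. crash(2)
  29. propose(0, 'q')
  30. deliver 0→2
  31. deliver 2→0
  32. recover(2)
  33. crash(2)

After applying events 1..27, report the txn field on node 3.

3

e1 timeout(0): 0[coor,t=1,-]
e2 deliver 0→4: 4[part,t=1,-]
e3 deliver 4→0: ·
e4 deliver 0→2: 2[part,t=1,-]
e5 deliver 2→0: ·
e6 deliver 0→1: 1[part,t=1,-]
e7 deliver 1→0: ·
e8 timeout(0): 0[coor,t=2,-]
e9 deliver 4→3: ·
e10 deliver 3→2: ·
e11 deliver 0→3: 3[part,t=1,-]
e12 deliver 4→3: ·
e13 propose(0,'q'): 0[coor,t=3,-]
e14 crash(4): 4[✗part,t=1,-]
e15 propose(0,'s'): 0[coor,t=4,-]
e16 deliver 0→3: 3[part,t=2,-]
e17 deliver 3→0: ·
e18 deliver 0→2: 2[part,t=2,-]
e19 deliver 2→0: ·
e20 propose(0,'x'): 0[coor,t=5,-]
e21 deliver 0→3: 3[part,t=3,-]
e22 deliver 3→0: ·
e23 deliver 0→2: 2[part,t=3,-]
e24 deliver 2→0: ·
e25 deliver 0→4: ·
e26 deliver 4→0: ·
e27 deliver 1→4: ·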